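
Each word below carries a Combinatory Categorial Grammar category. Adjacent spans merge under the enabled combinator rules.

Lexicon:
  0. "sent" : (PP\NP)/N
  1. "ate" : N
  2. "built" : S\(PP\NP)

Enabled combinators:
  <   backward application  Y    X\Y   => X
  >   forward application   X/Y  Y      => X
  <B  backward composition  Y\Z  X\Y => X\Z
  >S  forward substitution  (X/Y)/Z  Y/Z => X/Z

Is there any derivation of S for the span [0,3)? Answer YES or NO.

YES

[0,3] S   <
  [0,2] PP\NP   >
    [0,1] "sent" : (PP\NP)/N
    [1,2] "ate" : N
  [2,3] "built" : S\(PP\NP)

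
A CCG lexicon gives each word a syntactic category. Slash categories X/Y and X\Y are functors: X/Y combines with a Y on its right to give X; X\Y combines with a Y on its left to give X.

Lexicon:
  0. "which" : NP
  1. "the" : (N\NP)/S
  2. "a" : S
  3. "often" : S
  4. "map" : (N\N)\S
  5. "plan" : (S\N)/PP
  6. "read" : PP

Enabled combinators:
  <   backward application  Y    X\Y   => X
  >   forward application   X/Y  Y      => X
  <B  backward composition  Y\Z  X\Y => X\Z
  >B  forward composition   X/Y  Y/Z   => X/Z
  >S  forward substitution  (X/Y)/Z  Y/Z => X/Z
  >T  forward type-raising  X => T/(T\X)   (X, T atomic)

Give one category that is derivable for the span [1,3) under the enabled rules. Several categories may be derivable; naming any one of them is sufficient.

[0,7] S   <
  [0,3] N   <
    [0,1] "which" : NP
    [1,3] N\NP   >
      [1,2] "the" : (N\NP)/S
      [2,3] "a" : S
  [3,7] S\N   <B
    [3,5] N\N   <
      [3,4] "often" : S
      [4,5] "map" : (N\N)\S
    [5,7] S\N   >
      [5,6] "plan" : (S\N)/PP
      [6,7] "read" : PP

N\NP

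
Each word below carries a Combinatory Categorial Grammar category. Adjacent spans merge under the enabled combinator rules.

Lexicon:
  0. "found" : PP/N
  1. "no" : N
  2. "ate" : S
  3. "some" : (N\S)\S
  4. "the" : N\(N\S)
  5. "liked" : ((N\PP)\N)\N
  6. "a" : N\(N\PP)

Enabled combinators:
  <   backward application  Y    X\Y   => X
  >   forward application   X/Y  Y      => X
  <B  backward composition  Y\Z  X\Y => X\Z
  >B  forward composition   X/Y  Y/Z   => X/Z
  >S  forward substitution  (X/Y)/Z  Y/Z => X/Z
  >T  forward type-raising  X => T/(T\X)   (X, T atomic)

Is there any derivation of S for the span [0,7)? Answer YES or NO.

NO

PP/N N S (N\S)\S N\(N\S) ((N\PP)\N)\N N\(N\PP)
CKY chart[0,7] = {N/(N\PP), NP/(NP\PP), PP, PP/(N\N), PP/(PP\PP), S/(S\PP)}; S ∉ chart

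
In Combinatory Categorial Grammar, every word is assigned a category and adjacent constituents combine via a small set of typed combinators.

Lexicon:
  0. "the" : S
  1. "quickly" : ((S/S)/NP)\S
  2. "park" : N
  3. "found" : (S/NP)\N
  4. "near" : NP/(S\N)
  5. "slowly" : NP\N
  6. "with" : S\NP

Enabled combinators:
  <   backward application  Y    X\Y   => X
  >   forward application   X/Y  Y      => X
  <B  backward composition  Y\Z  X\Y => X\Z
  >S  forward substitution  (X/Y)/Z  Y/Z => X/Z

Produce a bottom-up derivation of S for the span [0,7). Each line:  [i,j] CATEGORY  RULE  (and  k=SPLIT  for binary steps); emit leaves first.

[0,7] S   >
  [0,4] S/NP   >S
    [0,2] (S/S)/NP   <
      [0,1] "the" : S
      [1,2] "quickly" : ((S/S)/NP)\S
    [2,4] S/NP   <
      [2,3] "park" : N
      [3,4] "found" : (S/NP)\N
  [4,7] NP   >
    [4,5] "near" : NP/(S\N)
    [5,7] S\N   <B
      [5,6] "slowly" : NP\N
      [6,7] "with" : S\NP

[0,1] S  lex  "the"
[1,2] ((S/S)/NP)\S  lex  "quickly"
[0,2] (S/S)/NP  <  k=1
[2,3] N  lex  "park"
[3,4] (S/NP)\N  lex  "found"
[2,4] S/NP  <  k=3
[0,4] S/NP  >S  k=2
[4,5] NP/(S\N)  lex  "near"
[5,6] NP\N  lex  "slowly"
[6,7] S\NP  lex  "with"
[5,7] S\N  <B  k=6
[4,7] NP  >  k=5
[0,7] S  >  k=4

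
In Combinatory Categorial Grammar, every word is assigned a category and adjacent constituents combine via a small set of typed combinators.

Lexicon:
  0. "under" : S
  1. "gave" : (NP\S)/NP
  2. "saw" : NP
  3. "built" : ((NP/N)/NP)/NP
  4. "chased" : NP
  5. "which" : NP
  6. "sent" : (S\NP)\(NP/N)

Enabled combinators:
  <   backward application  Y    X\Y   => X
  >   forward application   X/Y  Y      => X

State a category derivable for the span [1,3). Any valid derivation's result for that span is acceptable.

[0,7] S   <
  [0,3] NP   <
    [0,1] "under" : S
    [1,3] NP\S   >
      [1,2] "gave" : (NP\S)/NP
      [2,3] "saw" : NP
  [3,7] S\NP   <
    [3,6] NP/N   >
      [3,5] (NP/N)/NP   >
        [3,4] "built" : ((NP/N)/NP)/NP
        [4,5] "chased" : NP
      [5,6] "which" : NP
    [6,7] "sent" : (S\NP)\(NP/N)

NP\S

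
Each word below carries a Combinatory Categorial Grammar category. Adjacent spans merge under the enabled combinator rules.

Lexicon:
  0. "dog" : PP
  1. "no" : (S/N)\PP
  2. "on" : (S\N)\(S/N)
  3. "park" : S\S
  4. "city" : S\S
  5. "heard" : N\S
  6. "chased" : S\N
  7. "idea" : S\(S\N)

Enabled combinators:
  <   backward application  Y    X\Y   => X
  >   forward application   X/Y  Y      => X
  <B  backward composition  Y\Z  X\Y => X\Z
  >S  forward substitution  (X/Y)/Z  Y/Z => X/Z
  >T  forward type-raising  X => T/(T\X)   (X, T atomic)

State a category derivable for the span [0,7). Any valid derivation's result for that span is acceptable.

[0,8] S   <
  [0,7] S\N   <B
    [0,4] S\N   <B
      [0,3] S\N   <
        [0,2] S/N   <
          [0,1] "dog" : PP
          [1,2] "no" : (S/N)\PP
        [2,3] "on" : (S\N)\(S/N)
      [3,4] "park" : S\S
    [4,7] S\S   <B
      [4,5] "city" : S\S
      [5,7] S\S   <B
        [5,6] "heard" : N\S
        [6,7] "chased" : S\N
  [7,8] "idea" : S\(S\N)

S\N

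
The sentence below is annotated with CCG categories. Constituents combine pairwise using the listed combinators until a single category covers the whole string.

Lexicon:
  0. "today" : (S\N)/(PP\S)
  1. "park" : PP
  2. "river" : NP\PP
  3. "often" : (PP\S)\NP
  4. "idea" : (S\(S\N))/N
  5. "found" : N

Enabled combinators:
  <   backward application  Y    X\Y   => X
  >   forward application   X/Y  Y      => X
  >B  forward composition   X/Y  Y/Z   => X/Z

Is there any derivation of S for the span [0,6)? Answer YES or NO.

YES

[0,6] S   <
  [0,4] S\N   >
    [0,1] "today" : (S\N)/(PP\S)
    [1,4] PP\S   <
      [1,3] NP   <
        [1,2] "park" : PP
        [2,3] "river" : NP\PP
      [3,4] "often" : (PP\S)\NP
  [4,6] S\(S\N)   >
    [4,5] "idea" : (S\(S\N))/N
    [5,6] "found" : N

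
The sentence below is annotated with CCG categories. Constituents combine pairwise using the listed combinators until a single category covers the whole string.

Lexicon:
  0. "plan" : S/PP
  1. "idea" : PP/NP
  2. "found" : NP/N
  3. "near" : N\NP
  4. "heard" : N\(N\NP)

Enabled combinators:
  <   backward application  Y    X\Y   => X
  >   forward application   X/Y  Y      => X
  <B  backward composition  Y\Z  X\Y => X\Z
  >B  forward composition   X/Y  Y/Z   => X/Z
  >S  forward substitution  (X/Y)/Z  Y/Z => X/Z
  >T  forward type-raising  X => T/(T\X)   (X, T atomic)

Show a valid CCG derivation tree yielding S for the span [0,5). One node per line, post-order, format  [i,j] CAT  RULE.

[0,1] S/PP  lex  "plan"
[1,2] PP/NP  lex  "idea"
[0,2] S/NP  >B  k=1
[2,3] NP/N  lex  "found"
[0,3] S/N  >B  k=2
[3,4] N\NP  lex  "near"
[4,5] N\(N\NP)  lex  "heard"
[3,5] N  <  k=4
[0,5] S  >  k=3

[0,5] S   >
  [0,3] S/N   >B
    [0,2] S/NP   >B
      [0,1] "plan" : S/PP
      [1,2] "idea" : PP/NP
    [2,3] "found" : NP/N
  [3,5] N   <
    [3,4] "near" : N\NP
    [4,5] "heard" : N\(N\NP)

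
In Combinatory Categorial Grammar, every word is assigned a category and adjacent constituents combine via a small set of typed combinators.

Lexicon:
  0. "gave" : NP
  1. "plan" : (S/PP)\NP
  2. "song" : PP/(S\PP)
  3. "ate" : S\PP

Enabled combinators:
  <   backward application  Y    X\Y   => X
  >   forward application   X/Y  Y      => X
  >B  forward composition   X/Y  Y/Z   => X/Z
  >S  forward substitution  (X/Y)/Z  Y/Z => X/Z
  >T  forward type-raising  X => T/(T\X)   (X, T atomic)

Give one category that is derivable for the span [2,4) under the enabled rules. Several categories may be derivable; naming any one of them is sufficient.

[0,4] S   >
  [0,2] S/PP   <
    [0,1] "gave" : NP
    [1,2] "plan" : (S/PP)\NP
  [2,4] PP   >
    [2,3] "song" : PP/(S\PP)
    [3,4] "ate" : S\PP

PP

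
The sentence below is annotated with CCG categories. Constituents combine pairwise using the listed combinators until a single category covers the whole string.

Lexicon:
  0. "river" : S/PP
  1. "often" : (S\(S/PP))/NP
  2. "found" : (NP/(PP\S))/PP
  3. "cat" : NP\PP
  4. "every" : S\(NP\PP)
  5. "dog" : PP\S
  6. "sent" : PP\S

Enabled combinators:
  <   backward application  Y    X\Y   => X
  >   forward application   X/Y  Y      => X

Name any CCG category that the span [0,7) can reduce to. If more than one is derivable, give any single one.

S

[0,7] S   <
  [0,1] "river" : S/PP
  [1,7] S\(S/PP)   >
    [1,2] "often" : (S\(S/PP))/NP
    [2,7] NP   >
      [2,6] NP/(PP\S)   >
        [2,3] "found" : (NP/(PP\S))/PP
        [3,6] PP   <
          [3,5] S   <
            [3,4] "cat" : NP\PP
            [4,5] "every" : S\(NP\PP)
          [5,6] "dog" : PP\S
      [6,7] "sent" : PP\S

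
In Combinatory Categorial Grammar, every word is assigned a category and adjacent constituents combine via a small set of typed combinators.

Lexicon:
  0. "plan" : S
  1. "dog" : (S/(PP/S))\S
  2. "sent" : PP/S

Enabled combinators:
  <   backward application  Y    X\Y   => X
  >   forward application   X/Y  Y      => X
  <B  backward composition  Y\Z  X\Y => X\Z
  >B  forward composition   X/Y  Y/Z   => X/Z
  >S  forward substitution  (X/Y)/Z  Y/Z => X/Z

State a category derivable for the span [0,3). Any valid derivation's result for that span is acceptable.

S

[0,3] S   >
  [0,2] S/(PP/S)   <
    [0,1] "plan" : S
    [1,2] "dog" : (S/(PP/S))\S
  [2,3] "sent" : PP/S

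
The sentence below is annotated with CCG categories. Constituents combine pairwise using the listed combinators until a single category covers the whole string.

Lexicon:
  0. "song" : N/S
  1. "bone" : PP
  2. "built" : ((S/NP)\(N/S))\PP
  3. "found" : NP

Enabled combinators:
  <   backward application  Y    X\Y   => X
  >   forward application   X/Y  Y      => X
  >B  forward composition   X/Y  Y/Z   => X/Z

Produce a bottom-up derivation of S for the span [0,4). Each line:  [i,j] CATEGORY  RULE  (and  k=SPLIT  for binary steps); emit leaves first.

[0,4] S   >
  [0,3] S/NP   <
    [0,1] "song" : N/S
    [1,3] (S/NP)\(N/S)   <
      [1,2] "bone" : PP
      [2,3] "built" : ((S/NP)\(N/S))\PP
  [3,4] "found" : NP

[0,1] N/S  lex  "song"
[1,2] PP  lex  "bone"
[2,3] ((S/NP)\(N/S))\PP  lex  "built"
[1,3] (S/NP)\(N/S)  <  k=2
[0,3] S/NP  <  k=1
[3,4] NP  lex  "found"
[0,4] S  >  k=3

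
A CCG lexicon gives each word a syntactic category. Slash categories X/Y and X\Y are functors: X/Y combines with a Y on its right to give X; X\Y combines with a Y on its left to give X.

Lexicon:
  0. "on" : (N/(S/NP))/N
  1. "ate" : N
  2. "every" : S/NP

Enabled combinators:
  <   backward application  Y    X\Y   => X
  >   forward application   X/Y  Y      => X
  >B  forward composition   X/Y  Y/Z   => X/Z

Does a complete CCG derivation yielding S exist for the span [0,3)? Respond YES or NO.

NO

(N/(S/NP))/N N S/NP
CKY chart[0,3] = {N}; S ∉ chart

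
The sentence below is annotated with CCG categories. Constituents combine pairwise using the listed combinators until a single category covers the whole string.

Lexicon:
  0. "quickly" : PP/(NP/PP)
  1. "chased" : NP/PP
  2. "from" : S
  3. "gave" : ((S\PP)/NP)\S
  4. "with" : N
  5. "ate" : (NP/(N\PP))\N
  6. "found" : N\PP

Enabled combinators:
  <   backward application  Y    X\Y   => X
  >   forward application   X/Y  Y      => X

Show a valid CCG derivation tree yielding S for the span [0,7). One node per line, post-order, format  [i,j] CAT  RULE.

[0,1] PP/(NP/PP)  lex  "quickly"
[1,2] NP/PP  lex  "chased"
[0,2] PP  >  k=1
[2,3] S  lex  "from"
[3,4] ((S\PP)/NP)\S  lex  "gave"
[2,4] (S\PP)/NP  <  k=3
[4,5] N  lex  "with"
[5,6] (NP/(N\PP))\N  lex  "ate"
[4,6] NP/(N\PP)  <  k=5
[6,7] N\PP  lex  "found"
[4,7] NP  >  k=6
[2,7] S\PP  >  k=4
[0,7] S  <  k=2

[0,7] S   <
  [0,2] PP   >
    [0,1] "quickly" : PP/(NP/PP)
    [1,2] "chased" : NP/PP
  [2,7] S\PP   >
    [2,4] (S\PP)/NP   <
      [2,3] "from" : S
      [3,4] "gave" : ((S\PP)/NP)\S
    [4,7] NP   >
      [4,6] NP/(N\PP)   <
        [4,5] "with" : N
        [5,6] "ate" : (NP/(N\PP))\N
      [6,7] "found" : N\PP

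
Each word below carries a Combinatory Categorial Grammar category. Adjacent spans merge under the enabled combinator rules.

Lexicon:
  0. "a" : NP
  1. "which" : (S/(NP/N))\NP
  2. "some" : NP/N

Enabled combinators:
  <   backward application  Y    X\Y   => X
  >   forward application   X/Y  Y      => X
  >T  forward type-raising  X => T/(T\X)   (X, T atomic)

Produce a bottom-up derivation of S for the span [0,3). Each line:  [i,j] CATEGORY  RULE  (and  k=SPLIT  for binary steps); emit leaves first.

[0,1] NP  lex  "a"
[1,2] (S/(NP/N))\NP  lex  "which"
[0,2] S/(NP/N)  <  k=1
[2,3] NP/N  lex  "some"
[0,3] S  >  k=2

[0,3] S   >
  [0,2] S/(NP/N)   <
    [0,1] "a" : NP
    [1,2] "which" : (S/(NP/N))\NP
  [2,3] "some" : NP/N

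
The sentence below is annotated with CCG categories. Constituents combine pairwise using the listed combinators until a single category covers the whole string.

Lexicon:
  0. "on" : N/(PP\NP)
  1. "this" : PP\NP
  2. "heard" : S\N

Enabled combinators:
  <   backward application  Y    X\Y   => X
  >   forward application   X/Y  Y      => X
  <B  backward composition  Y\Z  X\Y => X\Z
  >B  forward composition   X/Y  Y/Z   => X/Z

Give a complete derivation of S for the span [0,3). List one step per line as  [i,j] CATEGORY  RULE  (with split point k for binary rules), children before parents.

[0,3] S   <
  [0,2] N   >
    [0,1] "on" : N/(PP\NP)
    [1,2] "this" : PP\NP
  [2,3] "heard" : S\N

[0,1] N/(PP\NP)  lex  "on"
[1,2] PP\NP  lex  "this"
[0,2] N  >  k=1
[2,3] S\N  lex  "heard"
[0,3] S  <  k=2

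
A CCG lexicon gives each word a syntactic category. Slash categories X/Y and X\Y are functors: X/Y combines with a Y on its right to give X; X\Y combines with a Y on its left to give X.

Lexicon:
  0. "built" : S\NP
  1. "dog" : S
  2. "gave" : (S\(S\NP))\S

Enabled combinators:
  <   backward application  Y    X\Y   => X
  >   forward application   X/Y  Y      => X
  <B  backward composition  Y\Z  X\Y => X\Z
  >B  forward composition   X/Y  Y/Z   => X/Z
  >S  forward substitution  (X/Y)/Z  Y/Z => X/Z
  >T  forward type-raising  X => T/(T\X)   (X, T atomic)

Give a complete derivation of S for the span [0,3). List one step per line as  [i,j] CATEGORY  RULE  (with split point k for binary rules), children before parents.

[0,1] S\NP  lex  "built"
[1,2] S  lex  "dog"
[2,3] (S\(S\NP))\S  lex  "gave"
[1,3] S\(S\NP)  <  k=2
[0,3] S  <  k=1

[0,3] S   <
  [0,1] "built" : S\NP
  [1,3] S\(S\NP)   <
    [1,2] "dog" : S
    [2,3] "gave" : (S\(S\NP))\S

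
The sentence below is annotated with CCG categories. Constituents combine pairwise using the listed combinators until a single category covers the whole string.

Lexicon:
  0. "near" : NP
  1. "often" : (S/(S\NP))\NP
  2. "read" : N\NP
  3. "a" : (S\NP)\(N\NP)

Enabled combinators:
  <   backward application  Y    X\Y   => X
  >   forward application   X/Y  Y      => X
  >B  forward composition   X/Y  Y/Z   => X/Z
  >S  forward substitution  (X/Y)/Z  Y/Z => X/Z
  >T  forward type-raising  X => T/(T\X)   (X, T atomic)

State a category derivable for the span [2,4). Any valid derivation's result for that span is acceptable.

[0,4] S   >
  [0,2] S/(S\NP)   <
    [0,1] "near" : NP
    [1,2] "often" : (S/(S\NP))\NP
  [2,4] S\NP   <
    [2,3] "read" : N\NP
    [3,4] "a" : (S\NP)\(N\NP)

S\NP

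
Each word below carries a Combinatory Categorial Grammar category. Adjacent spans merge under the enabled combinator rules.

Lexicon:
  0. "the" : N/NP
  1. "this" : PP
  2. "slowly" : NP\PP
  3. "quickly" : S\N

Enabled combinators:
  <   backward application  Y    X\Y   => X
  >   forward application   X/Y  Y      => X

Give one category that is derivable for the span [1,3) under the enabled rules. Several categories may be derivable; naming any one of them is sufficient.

NP

[0,4] S   <
  [0,3] N   >
    [0,1] "the" : N/NP
    [1,3] NP   <
      [1,2] "this" : PP
      [2,3] "slowly" : NP\PP
  [3,4] "quickly" : S\N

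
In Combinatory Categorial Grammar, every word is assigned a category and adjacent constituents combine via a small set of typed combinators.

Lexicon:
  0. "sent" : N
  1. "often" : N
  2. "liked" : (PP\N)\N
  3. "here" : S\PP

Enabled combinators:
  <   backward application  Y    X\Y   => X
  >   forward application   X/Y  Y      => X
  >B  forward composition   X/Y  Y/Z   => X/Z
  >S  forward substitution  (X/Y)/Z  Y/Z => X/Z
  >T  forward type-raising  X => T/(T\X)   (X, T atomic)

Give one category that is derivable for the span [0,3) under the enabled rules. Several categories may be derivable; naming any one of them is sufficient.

PP

[0,4] S   <
  [0,3] PP   <
    [0,1] "sent" : N
    [1,3] PP\N   <
      [1,2] "often" : N
      [2,3] "liked" : (PP\N)\N
  [3,4] "here" : S\PP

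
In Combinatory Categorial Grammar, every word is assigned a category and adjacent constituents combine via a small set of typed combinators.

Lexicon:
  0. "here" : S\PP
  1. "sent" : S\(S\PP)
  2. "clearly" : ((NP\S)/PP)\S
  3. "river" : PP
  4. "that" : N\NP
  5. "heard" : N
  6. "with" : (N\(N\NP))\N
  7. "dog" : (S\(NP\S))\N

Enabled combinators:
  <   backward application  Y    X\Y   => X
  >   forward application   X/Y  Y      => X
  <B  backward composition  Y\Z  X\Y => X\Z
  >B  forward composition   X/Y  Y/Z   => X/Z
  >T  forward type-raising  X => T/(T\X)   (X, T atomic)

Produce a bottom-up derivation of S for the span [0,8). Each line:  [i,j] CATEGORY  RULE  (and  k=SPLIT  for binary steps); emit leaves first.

[0,1] S\PP  lex  "here"
[1,2] S\(S\PP)  lex  "sent"
[0,2] S  <  k=1
[2,3] ((NP\S)/PP)\S  lex  "clearly"
[0,3] (NP\S)/PP  <  k=2
[3,4] PP  lex  "river"
[0,4] NP\S  >  k=3
[4,5] N\NP  lex  "that"
[5,6] N  lex  "heard"
[6,7] (N\(N\NP))\N  lex  "with"
[5,7] N\(N\NP)  <  k=6
[4,7] N  <  k=5
[7,8] (S\(NP\S))\N  lex  "dog"
[4,8] S\(NP\S)  <  k=7
[0,8] S  <  k=4

[0,8] S   <
  [0,4] NP\S   >
    [0,3] (NP\S)/PP   <
      [0,2] S   <
        [0,1] "here" : S\PP
        [1,2] "sent" : S\(S\PP)
      [2,3] "clearly" : ((NP\S)/PP)\S
    [3,4] "river" : PP
  [4,8] S\(NP\S)   <
    [4,7] N   <
      [4,5] "that" : N\NP
      [5,7] N\(N\NP)   <
        [5,6] "heard" : N
        [6,7] "with" : (N\(N\NP))\N
    [7,8] "dog" : (S\(NP\S))\N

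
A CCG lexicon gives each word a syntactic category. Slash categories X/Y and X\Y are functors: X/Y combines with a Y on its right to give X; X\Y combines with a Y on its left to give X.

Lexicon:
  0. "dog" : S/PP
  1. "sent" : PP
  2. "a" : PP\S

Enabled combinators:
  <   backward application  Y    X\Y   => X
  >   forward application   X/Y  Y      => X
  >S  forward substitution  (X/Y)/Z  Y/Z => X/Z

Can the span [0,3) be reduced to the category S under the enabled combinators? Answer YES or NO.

S/PP PP PP\S
CKY chart[0,3] = {PP}; S ∉ chart

NO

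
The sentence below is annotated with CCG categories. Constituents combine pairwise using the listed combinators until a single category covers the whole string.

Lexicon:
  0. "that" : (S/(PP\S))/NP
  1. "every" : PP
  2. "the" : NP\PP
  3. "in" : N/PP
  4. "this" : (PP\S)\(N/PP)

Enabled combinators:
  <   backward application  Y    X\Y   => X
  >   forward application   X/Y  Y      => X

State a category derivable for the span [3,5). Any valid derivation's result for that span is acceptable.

[0,5] S   >
  [0,3] S/(PP\S)   >
    [0,1] "that" : (S/(PP\S))/NP
    [1,3] NP   <
      [1,2] "every" : PP
      [2,3] "the" : NP\PP
  [3,5] PP\S   <
    [3,4] "in" : N/PP
    [4,5] "this" : (PP\S)\(N/PP)

PP\S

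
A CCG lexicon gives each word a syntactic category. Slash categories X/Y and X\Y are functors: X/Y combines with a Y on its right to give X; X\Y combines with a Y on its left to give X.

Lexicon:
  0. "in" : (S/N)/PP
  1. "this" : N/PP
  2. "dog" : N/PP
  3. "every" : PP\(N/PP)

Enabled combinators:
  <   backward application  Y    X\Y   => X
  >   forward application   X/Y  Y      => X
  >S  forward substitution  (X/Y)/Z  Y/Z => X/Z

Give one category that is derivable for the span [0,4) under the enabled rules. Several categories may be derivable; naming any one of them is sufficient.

S

[0,4] S   >
  [0,2] S/PP   >S
    [0,1] "in" : (S/N)/PP
    [1,2] "this" : N/PP
  [2,4] PP   <
    [2,3] "dog" : N/PP
    [3,4] "every" : PP\(N/PP)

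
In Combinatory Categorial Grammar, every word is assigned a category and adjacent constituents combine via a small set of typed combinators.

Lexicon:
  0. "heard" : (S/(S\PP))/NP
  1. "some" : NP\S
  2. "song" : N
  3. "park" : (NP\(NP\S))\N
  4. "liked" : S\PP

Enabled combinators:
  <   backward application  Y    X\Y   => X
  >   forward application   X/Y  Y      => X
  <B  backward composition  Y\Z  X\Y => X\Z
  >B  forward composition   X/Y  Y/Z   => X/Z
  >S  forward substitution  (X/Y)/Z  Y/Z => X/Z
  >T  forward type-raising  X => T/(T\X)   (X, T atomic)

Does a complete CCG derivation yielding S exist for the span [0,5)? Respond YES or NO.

YES

[0,5] S   >
  [0,4] S/(S\PP)   >
    [0,1] "heard" : (S/(S\PP))/NP
    [1,4] NP   <
      [1,2] "some" : NP\S
      [2,4] NP\(NP\S)   <
        [2,3] "song" : N
        [3,4] "park" : (NP\(NP\S))\N
  [4,5] "liked" : S\PP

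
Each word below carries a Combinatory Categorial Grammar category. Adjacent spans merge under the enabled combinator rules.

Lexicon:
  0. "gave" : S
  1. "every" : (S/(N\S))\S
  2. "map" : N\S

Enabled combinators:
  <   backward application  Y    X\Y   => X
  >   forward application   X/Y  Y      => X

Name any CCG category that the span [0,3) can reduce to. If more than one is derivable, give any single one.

[0,3] S   >
  [0,2] S/(N\S)   <
    [0,1] "gave" : S
    [1,2] "every" : (S/(N\S))\S
  [2,3] "map" : N\S

S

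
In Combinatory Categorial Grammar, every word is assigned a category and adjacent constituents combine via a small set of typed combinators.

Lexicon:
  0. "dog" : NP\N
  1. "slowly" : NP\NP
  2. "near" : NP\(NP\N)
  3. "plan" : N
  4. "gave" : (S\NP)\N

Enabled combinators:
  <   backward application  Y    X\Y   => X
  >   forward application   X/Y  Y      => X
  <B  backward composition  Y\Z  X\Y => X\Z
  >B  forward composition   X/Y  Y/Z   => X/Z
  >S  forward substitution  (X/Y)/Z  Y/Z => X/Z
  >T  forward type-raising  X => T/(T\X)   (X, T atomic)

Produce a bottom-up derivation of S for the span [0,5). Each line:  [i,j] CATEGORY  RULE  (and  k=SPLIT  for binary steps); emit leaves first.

[0,5] S   <
  [0,3] NP   <
    [0,2] NP\N   <B
      [0,1] "dog" : NP\N
      [1,2] "slowly" : NP\NP
    [2,3] "near" : NP\(NP\N)
  [3,5] S\NP   <
    [3,4] "plan" : N
    [4,5] "gave" : (S\NP)\N

[0,1] NP\N  lex  "dog"
[1,2] NP\NP  lex  "slowly"
[0,2] NP\N  <B  k=1
[2,3] NP\(NP\N)  lex  "near"
[0,3] NP  <  k=2
[3,4] N  lex  "plan"
[4,5] (S\NP)\N  lex  "gave"
[3,5] S\NP  <  k=4
[0,5] S  <  k=3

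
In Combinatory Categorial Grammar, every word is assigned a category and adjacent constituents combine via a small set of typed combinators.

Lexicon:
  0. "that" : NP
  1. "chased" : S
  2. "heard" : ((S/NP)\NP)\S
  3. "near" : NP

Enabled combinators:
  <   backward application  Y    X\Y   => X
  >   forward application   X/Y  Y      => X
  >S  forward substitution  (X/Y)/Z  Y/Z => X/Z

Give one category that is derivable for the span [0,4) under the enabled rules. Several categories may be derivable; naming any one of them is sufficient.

S

[0,4] S   >
  [0,3] S/NP   <
    [0,1] "that" : NP
    [1,3] (S/NP)\NP   <
      [1,2] "chased" : S
      [2,3] "heard" : ((S/NP)\NP)\S
  [3,4] "near" : NP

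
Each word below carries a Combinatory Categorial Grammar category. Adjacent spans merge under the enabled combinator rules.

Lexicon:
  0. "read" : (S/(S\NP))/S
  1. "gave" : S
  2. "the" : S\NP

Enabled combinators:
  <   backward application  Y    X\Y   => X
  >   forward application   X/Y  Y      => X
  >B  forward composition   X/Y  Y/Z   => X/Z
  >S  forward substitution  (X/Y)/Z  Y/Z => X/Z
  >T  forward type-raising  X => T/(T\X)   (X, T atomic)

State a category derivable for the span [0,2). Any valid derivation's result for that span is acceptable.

[0,3] S   >
  [0,2] S/(S\NP)   >
    [0,1] "read" : (S/(S\NP))/S
    [1,2] "gave" : S
  [2,3] "the" : S\NP

S/(S\NP)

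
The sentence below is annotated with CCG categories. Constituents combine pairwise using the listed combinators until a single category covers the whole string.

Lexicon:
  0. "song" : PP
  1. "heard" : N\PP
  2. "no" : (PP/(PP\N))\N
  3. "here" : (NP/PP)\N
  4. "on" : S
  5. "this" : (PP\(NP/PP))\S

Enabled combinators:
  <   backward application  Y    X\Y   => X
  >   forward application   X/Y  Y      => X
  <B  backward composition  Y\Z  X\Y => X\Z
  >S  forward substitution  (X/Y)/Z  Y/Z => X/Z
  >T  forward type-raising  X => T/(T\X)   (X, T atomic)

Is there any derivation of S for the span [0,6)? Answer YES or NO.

PP N\PP (PP/(PP\N))\N (NP/PP)\N S (PP\(NP/PP))\S
CKY chart[0,6] = {N/(N\PP), NP/(NP\PP), PP, PP/(PP\PP), S/(S\PP)}; S ∉ chart

NO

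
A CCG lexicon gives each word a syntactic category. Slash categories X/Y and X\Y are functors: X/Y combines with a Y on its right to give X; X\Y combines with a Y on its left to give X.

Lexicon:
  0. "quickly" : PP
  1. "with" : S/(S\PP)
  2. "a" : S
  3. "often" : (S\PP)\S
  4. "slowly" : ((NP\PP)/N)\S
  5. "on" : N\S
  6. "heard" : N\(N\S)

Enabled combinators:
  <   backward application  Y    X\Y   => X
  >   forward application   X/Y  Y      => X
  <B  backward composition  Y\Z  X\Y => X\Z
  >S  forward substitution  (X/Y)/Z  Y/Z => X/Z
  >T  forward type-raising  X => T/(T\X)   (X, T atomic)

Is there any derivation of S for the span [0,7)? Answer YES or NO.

PP S/(S\PP) S (S\PP)\S ((NP\PP)/N)\S N\S N\(N\S)
CKY chart[0,7] = {N/(N\NP), NP, NP/(NP\NP), PP/(PP\NP), S/(S\NP)}; S ∉ chart

NO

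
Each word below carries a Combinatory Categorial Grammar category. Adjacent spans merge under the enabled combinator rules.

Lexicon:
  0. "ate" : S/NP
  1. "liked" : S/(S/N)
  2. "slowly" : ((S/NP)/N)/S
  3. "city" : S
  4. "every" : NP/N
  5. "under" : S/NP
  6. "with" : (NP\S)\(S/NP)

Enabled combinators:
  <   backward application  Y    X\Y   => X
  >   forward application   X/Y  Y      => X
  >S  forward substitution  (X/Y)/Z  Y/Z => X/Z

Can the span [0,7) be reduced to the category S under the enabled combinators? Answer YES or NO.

[0,7] S   >
  [0,1] "ate" : S/NP
  [1,7] NP   <
    [1,5] S   >
      [1,2] "liked" : S/(S/N)
      [2,5] S/N   >S
        [2,4] (S/NP)/N   >
          [2,3] "slowly" : ((S/NP)/N)/S
          [3,4] "city" : S
        [4,5] "every" : NP/N
    [5,7] NP\S   <
      [5,6] "under" : S/NP
      [6,7] "with" : (NP\S)\(S/NP)

YES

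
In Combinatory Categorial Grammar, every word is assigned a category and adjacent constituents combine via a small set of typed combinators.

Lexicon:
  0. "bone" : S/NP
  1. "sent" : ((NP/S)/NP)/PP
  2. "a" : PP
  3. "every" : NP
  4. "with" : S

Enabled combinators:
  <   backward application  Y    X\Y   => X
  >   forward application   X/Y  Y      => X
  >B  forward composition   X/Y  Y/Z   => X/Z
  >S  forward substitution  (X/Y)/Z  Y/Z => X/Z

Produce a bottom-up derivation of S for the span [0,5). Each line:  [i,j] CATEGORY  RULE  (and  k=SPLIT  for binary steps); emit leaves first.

[0,5] S   >
  [0,1] "bone" : S/NP
  [1,5] NP   >
    [1,4] NP/S   >
      [1,3] (NP/S)/NP   >
        [1,2] "sent" : ((NP/S)/NP)/PP
        [2,3] "a" : PP
      [3,4] "every" : NP
    [4,5] "with" : S

[0,1] S/NP  lex  "bone"
[1,2] ((NP/S)/NP)/PP  lex  "sent"
[2,3] PP  lex  "a"
[1,3] (NP/S)/NP  >  k=2
[3,4] NP  lex  "every"
[1,4] NP/S  >  k=3
[4,5] S  lex  "with"
[1,5] NP  >  k=4
[0,5] S  >  k=1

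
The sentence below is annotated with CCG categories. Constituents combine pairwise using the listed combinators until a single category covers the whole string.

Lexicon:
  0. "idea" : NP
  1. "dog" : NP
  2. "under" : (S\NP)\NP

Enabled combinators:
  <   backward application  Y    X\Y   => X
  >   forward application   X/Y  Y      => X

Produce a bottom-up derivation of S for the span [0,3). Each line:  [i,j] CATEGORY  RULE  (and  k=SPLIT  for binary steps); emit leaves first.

[0,3] S   <
  [0,1] "idea" : NP
  [1,3] S\NP   <
    [1,2] "dog" : NP
    [2,3] "under" : (S\NP)\NP

[0,1] NP  lex  "idea"
[1,2] NP  lex  "dog"
[2,3] (S\NP)\NP  lex  "under"
[1,3] S\NP  <  k=2
[0,3] S  <  k=1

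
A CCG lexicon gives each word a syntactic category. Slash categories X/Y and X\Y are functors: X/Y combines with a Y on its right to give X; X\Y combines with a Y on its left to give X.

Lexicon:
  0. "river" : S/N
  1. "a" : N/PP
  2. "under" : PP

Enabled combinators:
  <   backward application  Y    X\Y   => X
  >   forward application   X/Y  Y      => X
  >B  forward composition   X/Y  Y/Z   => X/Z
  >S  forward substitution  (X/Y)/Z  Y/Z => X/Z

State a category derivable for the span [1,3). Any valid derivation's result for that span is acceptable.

N

[0,3] S   >
  [0,1] "river" : S/N
  [1,3] N   >
    [1,2] "a" : N/PP
    [2,3] "under" : PP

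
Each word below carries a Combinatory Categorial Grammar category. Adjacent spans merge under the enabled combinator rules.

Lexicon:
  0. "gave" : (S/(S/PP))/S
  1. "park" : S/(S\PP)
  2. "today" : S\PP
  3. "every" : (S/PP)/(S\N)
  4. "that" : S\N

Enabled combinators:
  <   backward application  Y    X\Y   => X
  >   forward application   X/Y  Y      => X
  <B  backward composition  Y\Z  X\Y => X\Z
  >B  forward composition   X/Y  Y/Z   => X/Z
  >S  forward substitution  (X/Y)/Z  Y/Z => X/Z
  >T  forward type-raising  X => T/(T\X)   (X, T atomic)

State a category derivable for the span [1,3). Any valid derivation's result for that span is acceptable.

S

[0,5] S   >
  [0,3] S/(S/PP)   >
    [0,1] "gave" : (S/(S/PP))/S
    [1,3] S   >
      [1,2] "park" : S/(S\PP)
      [2,3] "today" : S\PP
  [3,5] S/PP   >
    [3,4] "every" : (S/PP)/(S\N)
    [4,5] "that" : S\N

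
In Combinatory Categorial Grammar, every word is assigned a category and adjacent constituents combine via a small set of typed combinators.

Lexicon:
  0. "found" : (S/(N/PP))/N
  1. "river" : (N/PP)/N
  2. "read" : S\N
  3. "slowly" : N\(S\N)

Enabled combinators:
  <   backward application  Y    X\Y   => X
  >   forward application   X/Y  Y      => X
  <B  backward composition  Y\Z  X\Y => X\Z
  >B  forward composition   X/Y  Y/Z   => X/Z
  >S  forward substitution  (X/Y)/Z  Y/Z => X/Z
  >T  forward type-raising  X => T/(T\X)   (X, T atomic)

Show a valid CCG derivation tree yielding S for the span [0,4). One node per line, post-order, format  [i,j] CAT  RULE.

[0,4] S   >
  [0,2] S/N   >S
    [0,1] "found" : (S/(N/PP))/N
    [1,2] "river" : (N/PP)/N
  [2,4] N   <
    [2,3] "read" : S\N
    [3,4] "slowly" : N\(S\N)

[0,1] (S/(N/PP))/N  lex  "found"
[1,2] (N/PP)/N  lex  "river"
[0,2] S/N  >S  k=1
[2,3] S\N  lex  "read"
[3,4] N\(S\N)  lex  "slowly"
[2,4] N  <  k=3
[0,4] S  >  k=2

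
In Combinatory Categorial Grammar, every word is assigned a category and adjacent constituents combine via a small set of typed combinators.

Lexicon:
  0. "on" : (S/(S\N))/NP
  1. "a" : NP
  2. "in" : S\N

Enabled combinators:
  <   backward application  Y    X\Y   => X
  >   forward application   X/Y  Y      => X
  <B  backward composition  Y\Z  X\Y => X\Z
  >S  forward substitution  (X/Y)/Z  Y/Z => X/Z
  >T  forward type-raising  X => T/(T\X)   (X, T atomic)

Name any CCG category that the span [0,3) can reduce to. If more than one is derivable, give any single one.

S

[0,3] S   >
  [0,2] S/(S\N)   >
    [0,1] "on" : (S/(S\N))/NP
    [1,2] "a" : NP
  [2,3] "in" : S\N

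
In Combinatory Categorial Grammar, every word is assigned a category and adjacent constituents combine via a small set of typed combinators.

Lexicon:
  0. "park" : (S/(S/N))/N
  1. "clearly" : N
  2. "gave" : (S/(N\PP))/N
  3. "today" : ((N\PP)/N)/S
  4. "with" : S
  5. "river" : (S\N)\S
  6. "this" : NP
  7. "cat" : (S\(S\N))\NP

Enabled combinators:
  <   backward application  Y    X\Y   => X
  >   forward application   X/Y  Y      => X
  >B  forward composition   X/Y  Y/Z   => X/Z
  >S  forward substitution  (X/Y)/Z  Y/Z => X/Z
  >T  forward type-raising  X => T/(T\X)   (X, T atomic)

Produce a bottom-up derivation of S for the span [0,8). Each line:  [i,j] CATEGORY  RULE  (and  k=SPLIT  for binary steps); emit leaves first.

[0,8] S   >
  [0,2] S/(S/N)   >
    [0,1] "park" : (S/(S/N))/N
    [1,2] "clearly" : N
  [2,8] S/N   >S
    [2,3] "gave" : (S/(N\PP))/N
    [3,8] (N\PP)/N   >
      [3,4] "today" : ((N\PP)/N)/S
      [4,8] S   <
        [4,6] S\N   <
          [4,5] "with" : S
          [5,6] "river" : (S\N)\S
        [6,8] S\(S\N)   <
          [6,7] "this" : NP
          [7,8] "cat" : (S\(S\N))\NP

[0,1] (S/(S/N))/N  lex  "park"
[1,2] N  lex  "clearly"
[0,2] S/(S/N)  >  k=1
[2,3] (S/(N\PP))/N  lex  "gave"
[3,4] ((N\PP)/N)/S  lex  "today"
[4,5] S  lex  "with"
[5,6] (S\N)\S  lex  "river"
[4,6] S\N  <  k=5
[6,7] NP  lex  "this"
[7,8] (S\(S\N))\NP  lex  "cat"
[6,8] S\(S\N)  <  k=7
[4,8] S  <  k=6
[3,8] (N\PP)/N  >  k=4
[2,8] S/N  >S  k=3
[0,8] S  >  k=2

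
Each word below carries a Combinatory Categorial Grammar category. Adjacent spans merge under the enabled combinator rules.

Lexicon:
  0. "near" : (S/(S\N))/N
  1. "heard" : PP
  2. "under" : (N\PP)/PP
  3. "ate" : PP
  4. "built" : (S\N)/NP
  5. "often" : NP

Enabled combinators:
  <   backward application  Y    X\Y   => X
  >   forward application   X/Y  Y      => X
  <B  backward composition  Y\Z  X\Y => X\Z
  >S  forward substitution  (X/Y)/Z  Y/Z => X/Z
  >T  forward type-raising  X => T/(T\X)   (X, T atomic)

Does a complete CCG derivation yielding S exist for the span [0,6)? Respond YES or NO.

YES

[0,6] S   >
  [0,4] S/(S\N)   >
    [0,1] "near" : (S/(S\N))/N
    [1,4] N   <
      [1,2] "heard" : PP
      [2,4] N\PP   >
        [2,3] "under" : (N\PP)/PP
        [3,4] "ate" : PP
  [4,6] S\N   >
    [4,5] "built" : (S\N)/NP
    [5,6] "often" : NP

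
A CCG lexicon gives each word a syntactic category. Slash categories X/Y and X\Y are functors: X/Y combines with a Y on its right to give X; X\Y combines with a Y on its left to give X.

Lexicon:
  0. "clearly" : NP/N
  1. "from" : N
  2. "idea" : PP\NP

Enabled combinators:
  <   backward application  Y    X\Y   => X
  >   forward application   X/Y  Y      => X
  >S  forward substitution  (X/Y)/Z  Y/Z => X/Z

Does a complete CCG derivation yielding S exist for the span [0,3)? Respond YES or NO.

NP/N N PP\NP
CKY chart[0,3] = {PP}; S ∉ chart

NO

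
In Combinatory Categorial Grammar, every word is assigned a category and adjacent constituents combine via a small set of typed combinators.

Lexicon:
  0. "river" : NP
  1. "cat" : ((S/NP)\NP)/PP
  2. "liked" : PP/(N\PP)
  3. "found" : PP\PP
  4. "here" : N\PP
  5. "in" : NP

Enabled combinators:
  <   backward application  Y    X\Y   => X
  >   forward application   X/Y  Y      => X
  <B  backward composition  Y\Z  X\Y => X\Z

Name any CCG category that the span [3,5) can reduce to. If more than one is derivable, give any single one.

[0,6] S   >
  [0,5] S/NP   <
    [0,1] "river" : NP
    [1,5] (S/NP)\NP   >
      [1,2] "cat" : ((S/NP)\NP)/PP
      [2,5] PP   >
        [2,3] "liked" : PP/(N\PP)
        [3,5] N\PP   <B
          [3,4] "found" : PP\PP
          [4,5] "here" : N\PP
  [5,6] "in" : NP

N\PP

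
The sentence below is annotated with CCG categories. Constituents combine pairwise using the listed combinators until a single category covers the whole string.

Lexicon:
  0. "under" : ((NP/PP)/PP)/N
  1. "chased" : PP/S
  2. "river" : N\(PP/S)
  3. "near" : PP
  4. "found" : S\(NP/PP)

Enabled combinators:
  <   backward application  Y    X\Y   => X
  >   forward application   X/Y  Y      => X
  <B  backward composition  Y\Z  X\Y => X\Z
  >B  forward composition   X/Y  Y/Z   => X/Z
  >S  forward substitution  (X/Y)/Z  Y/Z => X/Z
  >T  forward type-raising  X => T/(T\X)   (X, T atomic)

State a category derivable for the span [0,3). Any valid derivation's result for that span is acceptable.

(NP/PP)/PP

[0,5] S   <
  [0,4] NP/PP   >
    [0,3] (NP/PP)/PP   >
      [0,1] "under" : ((NP/PP)/PP)/N
      [1,3] N   <
        [1,2] "chased" : PP/S
        [2,3] "river" : N\(PP/S)
    [3,4] "near" : PP
  [4,5] "found" : S\(NP/PP)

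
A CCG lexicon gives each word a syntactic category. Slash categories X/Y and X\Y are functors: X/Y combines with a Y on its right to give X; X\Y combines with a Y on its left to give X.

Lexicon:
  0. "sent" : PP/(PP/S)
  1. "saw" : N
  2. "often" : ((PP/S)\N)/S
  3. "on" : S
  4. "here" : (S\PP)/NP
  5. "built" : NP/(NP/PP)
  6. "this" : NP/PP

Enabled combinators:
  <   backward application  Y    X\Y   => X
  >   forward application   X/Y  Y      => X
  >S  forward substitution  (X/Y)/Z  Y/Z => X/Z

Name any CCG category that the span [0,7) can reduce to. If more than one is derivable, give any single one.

[0,7] S   <
  [0,4] PP   >
    [0,1] "sent" : PP/(PP/S)
    [1,4] PP/S   <
      [1,2] "saw" : N
      [2,4] (PP/S)\N   >
        [2,3] "often" : ((PP/S)\N)/S
        [3,4] "on" : S
  [4,7] S\PP   >
    [4,5] "here" : (S\PP)/NP
    [5,7] NP   >
      [5,6] "built" : NP/(NP/PP)
      [6,7] "this" : NP/PP

S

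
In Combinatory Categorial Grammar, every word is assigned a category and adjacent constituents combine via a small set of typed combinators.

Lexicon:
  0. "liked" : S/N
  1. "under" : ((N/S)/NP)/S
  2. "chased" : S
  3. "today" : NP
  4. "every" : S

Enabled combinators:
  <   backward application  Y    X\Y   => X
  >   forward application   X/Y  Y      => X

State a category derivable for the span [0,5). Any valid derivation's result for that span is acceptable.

S

[0,5] S   >
  [0,1] "liked" : S/N
  [1,5] N   >
    [1,4] N/S   >
      [1,3] (N/S)/NP   >
        [1,2] "under" : ((N/S)/NP)/S
        [2,3] "chased" : S
      [3,4] "today" : NP
    [4,5] "every" : S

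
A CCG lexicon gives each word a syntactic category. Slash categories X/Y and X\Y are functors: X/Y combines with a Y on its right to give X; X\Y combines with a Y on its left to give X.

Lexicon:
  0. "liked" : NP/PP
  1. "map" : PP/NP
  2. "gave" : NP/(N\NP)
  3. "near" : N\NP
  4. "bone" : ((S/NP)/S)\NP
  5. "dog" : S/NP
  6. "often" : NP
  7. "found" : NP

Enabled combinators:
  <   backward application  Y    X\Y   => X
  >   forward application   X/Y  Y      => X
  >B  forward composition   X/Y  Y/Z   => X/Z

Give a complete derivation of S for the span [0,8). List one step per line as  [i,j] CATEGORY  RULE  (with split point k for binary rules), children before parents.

[0,8] S   >
  [0,7] S/NP   >
    [0,5] (S/NP)/S   <
      [0,4] NP   >
        [0,1] "liked" : NP/PP
        [1,4] PP   >
          [1,2] "map" : PP/NP
          [2,4] NP   >
            [2,3] "gave" : NP/(N\NP)
            [3,4] "near" : N\NP
      [4,5] "bone" : ((S/NP)/S)\NP
    [5,7] S   >
      [5,6] "dog" : S/NP
      [6,7] "often" : NP
  [7,8] "found" : NP

[0,1] NP/PP  lex  "liked"
[1,2] PP/NP  lex  "map"
[2,3] NP/(N\NP)  lex  "gave"
[3,4] N\NP  lex  "near"
[2,4] NP  >  k=3
[1,4] PP  >  k=2
[0,4] NP  >  k=1
[4,5] ((S/NP)/S)\NP  lex  "bone"
[0,5] (S/NP)/S  <  k=4
[5,6] S/NP  lex  "dog"
[6,7] NP  lex  "often"
[5,7] S  >  k=6
[0,7] S/NP  >  k=5
[7,8] NP  lex  "found"
[0,8] S  >  k=7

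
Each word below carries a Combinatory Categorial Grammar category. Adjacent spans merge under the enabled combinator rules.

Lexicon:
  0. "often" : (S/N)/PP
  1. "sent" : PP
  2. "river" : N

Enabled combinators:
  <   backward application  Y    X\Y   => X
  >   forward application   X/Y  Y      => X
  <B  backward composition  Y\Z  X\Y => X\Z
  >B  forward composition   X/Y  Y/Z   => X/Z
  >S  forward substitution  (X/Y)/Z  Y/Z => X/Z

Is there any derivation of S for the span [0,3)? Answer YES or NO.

YES

[0,3] S   >
  [0,2] S/N   >
    [0,1] "often" : (S/N)/PP
    [1,2] "sent" : PP
  [2,3] "river" : N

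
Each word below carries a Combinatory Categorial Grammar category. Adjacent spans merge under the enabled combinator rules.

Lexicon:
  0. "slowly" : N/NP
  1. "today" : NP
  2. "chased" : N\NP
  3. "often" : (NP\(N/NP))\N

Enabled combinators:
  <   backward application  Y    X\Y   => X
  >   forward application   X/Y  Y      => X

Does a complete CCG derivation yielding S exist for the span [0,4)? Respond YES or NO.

NO

N/NP NP N\NP (NP\(N/NP))\N
CKY chart[0,4] = {NP}; S ∉ chart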